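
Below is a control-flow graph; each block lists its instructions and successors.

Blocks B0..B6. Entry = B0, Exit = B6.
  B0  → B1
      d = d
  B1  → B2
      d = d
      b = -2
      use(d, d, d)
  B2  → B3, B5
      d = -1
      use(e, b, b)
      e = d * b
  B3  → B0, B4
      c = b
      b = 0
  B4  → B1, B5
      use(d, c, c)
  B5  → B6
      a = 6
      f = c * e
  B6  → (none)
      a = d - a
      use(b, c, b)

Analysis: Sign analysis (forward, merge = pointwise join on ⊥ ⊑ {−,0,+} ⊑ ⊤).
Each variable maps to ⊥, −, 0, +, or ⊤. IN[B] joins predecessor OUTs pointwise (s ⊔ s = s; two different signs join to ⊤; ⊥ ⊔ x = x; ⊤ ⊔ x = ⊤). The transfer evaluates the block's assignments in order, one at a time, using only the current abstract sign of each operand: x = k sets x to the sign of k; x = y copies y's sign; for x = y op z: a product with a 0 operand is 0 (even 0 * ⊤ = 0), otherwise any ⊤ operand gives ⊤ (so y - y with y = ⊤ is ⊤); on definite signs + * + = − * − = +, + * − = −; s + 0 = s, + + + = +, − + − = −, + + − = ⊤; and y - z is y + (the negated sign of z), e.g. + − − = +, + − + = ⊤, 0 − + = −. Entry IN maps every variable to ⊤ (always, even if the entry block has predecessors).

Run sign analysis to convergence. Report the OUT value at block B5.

Converged values:
  B0:  IN=(all ⊤)  OUT=(all ⊤)
  B1:  IN=(all ⊤)  OUT={b:-; rest ⊤}
  B2:  IN={b:-; rest ⊤}  OUT={b:-, d:-, e:+; rest ⊤}
  B3:  IN={b:-, d:-, e:+; rest ⊤}  OUT={b:0, c:-, d:-, e:+; rest ⊤}
  B4:  IN={b:0, c:-, d:-, e:+; rest ⊤}  OUT={b:0, c:-, d:-, e:+; rest ⊤}
  B5:  IN={d:-, e:+; rest ⊤}  OUT={a:+, d:-, e:+; rest ⊤}
  B6:  IN={a:+, d:-, e:+; rest ⊤}  OUT={a:-, d:-, e:+; rest ⊤}

Merge at B5: IN[B5] = OUT[B2] ⊔ OUT[B4] = {a: ⊤, b: ⊤, c: ⊤, d: -, e: +, f: ⊤}
Applying B5's transfer function to that IN value gives OUT[B5] (row B5 above).

Answer: {a: +, b: ⊤, c: ⊤, d: -, e: +, f: ⊤}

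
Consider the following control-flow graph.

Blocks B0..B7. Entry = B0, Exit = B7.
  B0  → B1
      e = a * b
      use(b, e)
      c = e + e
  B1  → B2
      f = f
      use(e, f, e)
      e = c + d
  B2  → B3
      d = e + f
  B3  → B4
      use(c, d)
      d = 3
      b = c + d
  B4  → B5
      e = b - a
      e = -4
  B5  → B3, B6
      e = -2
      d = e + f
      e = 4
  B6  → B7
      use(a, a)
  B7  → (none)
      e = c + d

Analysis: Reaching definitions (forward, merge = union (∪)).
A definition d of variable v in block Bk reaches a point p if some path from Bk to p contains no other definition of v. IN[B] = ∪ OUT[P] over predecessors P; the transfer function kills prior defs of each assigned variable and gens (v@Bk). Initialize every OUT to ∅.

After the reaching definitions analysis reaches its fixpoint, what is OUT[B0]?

Answer: {c@B0, e@B0}

Trace:
Per-block solution:
  B0: | IN={} | OUT={c@B0, e@B0}
  B1: | IN={c@B0, e@B0} | OUT={c@B0, e@B1, f@B1}
  B2: | IN={c@B0, e@B1, f@B1} | OUT={c@B0, d@B2, e@B1, f@B1}
  B3: | IN={b@B3, c@B0, d@B2, d@B5, e@B1, e@B5, f@B1} | OUT={b@B3, c@B0, d@B3, e@B1, e@B5, f@B1}
  B4: | IN={b@B3, c@B0, d@B3, e@B1, e@B5, f@B1} | OUT={b@B3, c@B0, d@B3, e@B4, f@B1}
  B5: | IN={b@B3, c@B0, d@B3, e@B4, f@B1} | OUT={b@B3, c@B0, d@B5, e@B5, f@B1}
  B6: | IN={b@B3, c@B0, d@B5, e@B5, f@B1} | OUT={b@B3, c@B0, d@B5, e@B5, f@B1}
  B7: | IN={b@B3, c@B0, d@B5, e@B5, f@B1} | OUT={b@B3, c@B0, d@B5, e@B7, f@B1}

B0 is the boundary node: IN[B0] = {}
Applying B0's transfer function to that IN value gives OUT[B0] (row B0 above).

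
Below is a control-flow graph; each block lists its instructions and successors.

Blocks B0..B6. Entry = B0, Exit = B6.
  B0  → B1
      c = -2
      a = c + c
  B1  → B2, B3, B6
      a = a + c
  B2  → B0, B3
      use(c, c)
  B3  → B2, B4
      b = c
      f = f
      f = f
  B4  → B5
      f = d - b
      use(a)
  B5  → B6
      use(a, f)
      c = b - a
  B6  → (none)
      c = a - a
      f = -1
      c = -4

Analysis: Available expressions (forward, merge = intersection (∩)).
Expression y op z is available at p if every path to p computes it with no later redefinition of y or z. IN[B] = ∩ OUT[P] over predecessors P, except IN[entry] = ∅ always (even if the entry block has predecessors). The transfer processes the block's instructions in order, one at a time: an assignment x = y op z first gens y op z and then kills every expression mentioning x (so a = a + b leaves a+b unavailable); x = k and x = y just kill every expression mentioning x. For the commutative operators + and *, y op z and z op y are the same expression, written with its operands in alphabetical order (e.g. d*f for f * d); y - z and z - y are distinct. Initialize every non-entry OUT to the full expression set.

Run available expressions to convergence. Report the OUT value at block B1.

Answer: {c+c}

Trace:
Fixpoint table:
  B0: | IN={} | OUT={c+c}
  B1: | IN={c+c} | OUT={c+c}
  B2: | IN={c+c} | OUT={c+c}
  B3: | IN={c+c} | OUT={c+c}
  B4: | IN={c+c} | OUT={c+c, d-b}
  B5: | IN={c+c, d-b} | OUT={b-a, d-b}
  B6: | IN={} | OUT={a-a}

Merge at B1: IN[B1] = OUT[B0] = {c+c}
Applying B1's transfer function to that IN value gives OUT[B1] (row B1 above).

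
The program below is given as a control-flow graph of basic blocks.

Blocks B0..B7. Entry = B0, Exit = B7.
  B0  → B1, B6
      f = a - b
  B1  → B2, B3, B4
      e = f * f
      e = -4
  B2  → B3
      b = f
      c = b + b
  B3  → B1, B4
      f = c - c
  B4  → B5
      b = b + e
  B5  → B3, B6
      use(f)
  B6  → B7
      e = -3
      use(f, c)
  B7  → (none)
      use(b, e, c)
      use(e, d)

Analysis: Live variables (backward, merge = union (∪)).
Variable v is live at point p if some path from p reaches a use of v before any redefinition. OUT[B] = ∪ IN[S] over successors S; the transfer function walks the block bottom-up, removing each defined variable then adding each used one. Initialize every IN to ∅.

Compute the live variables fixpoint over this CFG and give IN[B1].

Answer: {b, c, d, f}

Trace:
Fixpoint table:
  B0:   IN={a, b, c, d}   OUT={b, c, d, f}
  B1:   IN={b, c, d, f}   OUT={b, c, d, e, f}
  B2:   IN={d, e, f}   OUT={b, c, d, e}
  B3:   IN={b, c, d, e}   OUT={b, c, d, e, f}
  B4:   IN={b, c, d, e, f}   OUT={b, c, d, e, f}
  B5:   IN={b, c, d, e, f}   OUT={b, c, d, e, f}
  B6:   IN={b, c, d, f}   OUT={b, c, d, e}
  B7:   IN={b, c, d, e}   OUT={}

Merge at B1: OUT[B1] = IN[B2] ⊔ IN[B3] ⊔ IN[B4] = {b, c, d, e, f}
Applying B1's transfer function to that OUT value gives IN[B1] (row B1 above).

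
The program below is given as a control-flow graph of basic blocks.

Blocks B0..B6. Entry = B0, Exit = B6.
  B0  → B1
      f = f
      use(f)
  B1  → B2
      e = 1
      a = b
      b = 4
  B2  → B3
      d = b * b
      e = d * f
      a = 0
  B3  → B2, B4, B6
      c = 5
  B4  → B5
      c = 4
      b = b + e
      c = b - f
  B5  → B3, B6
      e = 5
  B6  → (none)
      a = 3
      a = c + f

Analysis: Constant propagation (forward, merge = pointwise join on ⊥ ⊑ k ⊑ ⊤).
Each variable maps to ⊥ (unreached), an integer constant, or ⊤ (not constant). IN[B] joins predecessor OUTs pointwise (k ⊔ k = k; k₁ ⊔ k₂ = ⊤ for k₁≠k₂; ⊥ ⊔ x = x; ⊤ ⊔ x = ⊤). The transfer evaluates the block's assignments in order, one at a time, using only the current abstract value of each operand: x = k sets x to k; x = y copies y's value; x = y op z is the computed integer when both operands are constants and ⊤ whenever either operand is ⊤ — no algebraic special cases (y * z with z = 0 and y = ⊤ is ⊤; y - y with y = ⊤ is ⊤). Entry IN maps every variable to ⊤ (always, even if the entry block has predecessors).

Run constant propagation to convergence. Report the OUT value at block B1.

Answer: {a: ⊤, b: 4, c: ⊤, d: ⊤, e: 1, f: ⊤}

Working:
Converged values:
  B0: | IN=(all ⊤) | OUT=(all ⊤)
  B1: | IN=(all ⊤) | OUT={b:4, e:1; rest ⊤}
  B2: | IN=(all ⊤) | OUT={a:0; rest ⊤}
  B3: | IN={a:0; rest ⊤} | OUT={a:0, c:5; rest ⊤}
  B4: | IN={a:0, c:5; rest ⊤} | OUT={a:0; rest ⊤}
  B5: | IN={a:0; rest ⊤} | OUT={a:0, e:5; rest ⊤}
  B6: | IN={a:0; rest ⊤} | OUT=(all ⊤)

Merge at B1: IN[B1] = OUT[B0] = {a: ⊤, b: ⊤, c: ⊤, d: ⊤, e: ⊤, f: ⊤}
Applying B1's transfer function to that IN value gives OUT[B1] (row B1 above).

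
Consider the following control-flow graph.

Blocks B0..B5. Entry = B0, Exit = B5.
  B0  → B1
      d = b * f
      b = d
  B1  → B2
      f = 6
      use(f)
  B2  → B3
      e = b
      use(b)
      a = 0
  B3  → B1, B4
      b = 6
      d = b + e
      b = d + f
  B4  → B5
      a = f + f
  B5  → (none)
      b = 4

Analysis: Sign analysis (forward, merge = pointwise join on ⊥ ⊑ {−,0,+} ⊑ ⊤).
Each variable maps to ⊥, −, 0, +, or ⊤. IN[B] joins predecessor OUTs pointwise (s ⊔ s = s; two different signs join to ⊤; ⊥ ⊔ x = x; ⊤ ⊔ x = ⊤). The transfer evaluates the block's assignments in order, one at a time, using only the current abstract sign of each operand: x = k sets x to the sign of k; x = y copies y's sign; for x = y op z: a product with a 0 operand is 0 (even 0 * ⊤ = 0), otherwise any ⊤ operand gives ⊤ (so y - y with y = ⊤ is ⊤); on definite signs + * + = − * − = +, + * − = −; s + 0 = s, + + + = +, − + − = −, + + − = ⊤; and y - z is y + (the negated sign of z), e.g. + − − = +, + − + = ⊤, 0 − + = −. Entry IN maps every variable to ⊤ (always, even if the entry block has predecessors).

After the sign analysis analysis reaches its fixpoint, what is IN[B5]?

Answer: {a: +, b: ⊤, c: ⊤, d: ⊤, e: ⊤, f: +}

Working:
Per-block solution:
  B0: | IN=(all ⊤) | OUT=(all ⊤)
  B1: | IN=(all ⊤) | OUT={f:+; rest ⊤}
  B2: | IN={f:+; rest ⊤} | OUT={a:0, f:+; rest ⊤}
  B3: | IN={a:0, f:+; rest ⊤} | OUT={a:0, f:+; rest ⊤}
  B4: | IN={a:0, f:+; rest ⊤} | OUT={a:+, f:+; rest ⊤}
  B5: | IN={a:+, f:+; rest ⊤} | OUT={a:+, b:+, f:+; rest ⊤}

Merge at B5: IN[B5] = OUT[B4] = {a: +, b: ⊤, c: ⊤, d: ⊤, e: ⊤, f: +}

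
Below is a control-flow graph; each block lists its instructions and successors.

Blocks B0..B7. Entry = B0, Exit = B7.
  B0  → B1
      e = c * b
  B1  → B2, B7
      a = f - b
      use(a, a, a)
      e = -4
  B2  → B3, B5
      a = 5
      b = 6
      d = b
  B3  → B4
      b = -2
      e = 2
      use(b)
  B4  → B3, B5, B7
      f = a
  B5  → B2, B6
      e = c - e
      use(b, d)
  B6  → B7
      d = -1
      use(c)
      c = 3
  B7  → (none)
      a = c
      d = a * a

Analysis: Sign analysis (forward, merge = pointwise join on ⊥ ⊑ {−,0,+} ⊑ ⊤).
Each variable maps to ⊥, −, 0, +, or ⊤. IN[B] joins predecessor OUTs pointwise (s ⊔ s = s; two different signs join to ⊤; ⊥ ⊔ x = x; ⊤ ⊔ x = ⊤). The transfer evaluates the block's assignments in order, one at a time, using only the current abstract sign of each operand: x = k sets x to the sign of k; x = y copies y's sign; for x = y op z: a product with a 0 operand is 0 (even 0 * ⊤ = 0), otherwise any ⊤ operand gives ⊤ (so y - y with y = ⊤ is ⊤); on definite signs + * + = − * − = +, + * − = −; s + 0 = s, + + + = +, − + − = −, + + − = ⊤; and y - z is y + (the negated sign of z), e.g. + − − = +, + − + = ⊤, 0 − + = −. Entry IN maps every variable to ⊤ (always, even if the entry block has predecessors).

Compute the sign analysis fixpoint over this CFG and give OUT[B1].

Per-block solution:
  B0:  IN=(all ⊤)  OUT=(all ⊤)
  B1:  IN=(all ⊤)  OUT={e:-; rest ⊤}
  B2:  IN=(all ⊤)  OUT={a:+, b:+, d:+; rest ⊤}
  B3:  IN={a:+, d:+; rest ⊤}  OUT={a:+, b:-, d:+, e:+; rest ⊤}
  B4:  IN={a:+, b:-, d:+, e:+; rest ⊤}  OUT={a:+, b:-, d:+, e:+, f:+; rest ⊤}
  B5:  IN={a:+, d:+; rest ⊤}  OUT={a:+, d:+; rest ⊤}
  B6:  IN={a:+, d:+; rest ⊤}  OUT={a:+, c:+, d:-; rest ⊤}
  B7:  IN=(all ⊤)  OUT=(all ⊤)

Merge at B1: IN[B1] = OUT[B0] = {a: ⊤, b: ⊤, c: ⊤, d: ⊤, e: ⊤, f: ⊤}
Applying B1's transfer function to that IN value gives OUT[B1] (row B1 above).

Answer: {a: ⊤, b: ⊤, c: ⊤, d: ⊤, e: -, f: ⊤}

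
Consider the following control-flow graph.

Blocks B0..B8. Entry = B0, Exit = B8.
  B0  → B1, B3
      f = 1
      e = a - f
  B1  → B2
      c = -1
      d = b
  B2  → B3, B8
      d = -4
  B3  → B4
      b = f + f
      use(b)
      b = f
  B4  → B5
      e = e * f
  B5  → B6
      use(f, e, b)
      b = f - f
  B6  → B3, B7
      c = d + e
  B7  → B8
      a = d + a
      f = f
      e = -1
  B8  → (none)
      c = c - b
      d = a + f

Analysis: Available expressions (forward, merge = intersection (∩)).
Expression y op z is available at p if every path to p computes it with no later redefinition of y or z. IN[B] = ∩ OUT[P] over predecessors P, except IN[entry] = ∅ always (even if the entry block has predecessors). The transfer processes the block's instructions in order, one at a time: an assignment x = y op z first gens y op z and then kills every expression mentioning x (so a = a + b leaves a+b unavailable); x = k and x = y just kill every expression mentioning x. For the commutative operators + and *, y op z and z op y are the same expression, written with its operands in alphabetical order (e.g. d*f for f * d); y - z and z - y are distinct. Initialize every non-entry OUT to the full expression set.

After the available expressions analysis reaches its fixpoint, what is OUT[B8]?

Answer: {a+f}

Trace:
Fixpoint table:
  B0:   IN={}   OUT={a-f}
  B1:   IN={a-f}   OUT={a-f}
  B2:   IN={a-f}   OUT={a-f}
  B3:   IN={a-f}   OUT={a-f, f+f}
  B4:   IN={a-f, f+f}   OUT={a-f, f+f}
  B5:   IN={a-f, f+f}   OUT={a-f, f+f, f-f}
  B6:   IN={a-f, f+f, f-f}   OUT={a-f, d+e, f+f, f-f}
  B7:   IN={a-f, d+e, f+f, f-f}   OUT={}
  B8:   IN={}   OUT={a+f}

Merge at B8: IN[B8] = OUT[B2] ∩ OUT[B7] = {}
Applying B8's transfer function to that IN value gives OUT[B8] (row B8 above).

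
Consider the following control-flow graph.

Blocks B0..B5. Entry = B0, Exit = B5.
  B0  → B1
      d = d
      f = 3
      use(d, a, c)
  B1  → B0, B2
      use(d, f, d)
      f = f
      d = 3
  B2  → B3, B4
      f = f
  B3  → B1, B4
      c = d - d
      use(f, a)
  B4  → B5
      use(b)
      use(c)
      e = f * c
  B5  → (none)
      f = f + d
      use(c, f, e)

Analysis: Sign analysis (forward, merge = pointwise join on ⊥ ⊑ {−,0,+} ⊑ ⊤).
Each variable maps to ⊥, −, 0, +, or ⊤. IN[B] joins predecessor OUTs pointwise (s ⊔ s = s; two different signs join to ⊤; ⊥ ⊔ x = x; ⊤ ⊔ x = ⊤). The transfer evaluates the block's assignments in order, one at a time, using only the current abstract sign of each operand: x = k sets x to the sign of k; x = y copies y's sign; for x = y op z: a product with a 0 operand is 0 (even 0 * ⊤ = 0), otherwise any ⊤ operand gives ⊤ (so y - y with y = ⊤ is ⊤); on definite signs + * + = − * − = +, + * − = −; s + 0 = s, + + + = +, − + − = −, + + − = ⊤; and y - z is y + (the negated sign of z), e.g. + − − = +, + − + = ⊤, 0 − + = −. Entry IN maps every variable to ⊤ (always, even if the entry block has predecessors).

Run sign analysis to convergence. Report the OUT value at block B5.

Per-block solution:
  B0:   IN=(all ⊤)   OUT={f:+; rest ⊤}
  B1:   IN={f:+; rest ⊤}   OUT={d:+, f:+; rest ⊤}
  B2:   IN={d:+, f:+; rest ⊤}   OUT={d:+, f:+; rest ⊤}
  B3:   IN={d:+, f:+; rest ⊤}   OUT={d:+, f:+; rest ⊤}
  B4:   IN={d:+, f:+; rest ⊤}   OUT={d:+, f:+; rest ⊤}
  B5:   IN={d:+, f:+; rest ⊤}   OUT={d:+, f:+; rest ⊤}

Merge at B5: IN[B5] = OUT[B4] = {a: ⊤, b: ⊤, c: ⊤, d: +, e: ⊤, f: +}
Applying B5's transfer function to that IN value gives OUT[B5] (row B5 above).

Answer: {a: ⊤, b: ⊤, c: ⊤, d: +, e: ⊤, f: +}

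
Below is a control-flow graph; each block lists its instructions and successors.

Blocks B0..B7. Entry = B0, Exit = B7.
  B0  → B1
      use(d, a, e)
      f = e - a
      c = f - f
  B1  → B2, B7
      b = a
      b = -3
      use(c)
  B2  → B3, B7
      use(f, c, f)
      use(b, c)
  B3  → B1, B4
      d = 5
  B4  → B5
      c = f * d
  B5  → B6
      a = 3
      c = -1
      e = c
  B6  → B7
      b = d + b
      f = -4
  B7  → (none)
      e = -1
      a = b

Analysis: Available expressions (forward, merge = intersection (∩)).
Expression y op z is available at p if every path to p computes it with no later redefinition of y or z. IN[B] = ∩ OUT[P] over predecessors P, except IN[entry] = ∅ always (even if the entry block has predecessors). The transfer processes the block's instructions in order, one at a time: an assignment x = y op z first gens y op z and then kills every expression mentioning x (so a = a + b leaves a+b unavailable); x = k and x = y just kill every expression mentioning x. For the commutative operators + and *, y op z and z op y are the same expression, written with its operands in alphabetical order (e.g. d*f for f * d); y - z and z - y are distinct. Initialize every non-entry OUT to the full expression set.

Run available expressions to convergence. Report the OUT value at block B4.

Fixpoint table:
  B0:  IN={}  OUT={e-a, f-f}
  B1:  IN={e-a, f-f}  OUT={e-a, f-f}
  B2:  IN={e-a, f-f}  OUT={e-a, f-f}
  B3:  IN={e-a, f-f}  OUT={e-a, f-f}
  B4:  IN={e-a, f-f}  OUT={d*f, e-a, f-f}
  B5:  IN={d*f, e-a, f-f}  OUT={d*f, f-f}
  B6:  IN={d*f, f-f}  OUT={}
  B7:  IN={}  OUT={}

Merge at B4: IN[B4] = OUT[B3] = {e-a, f-f}
Applying B4's transfer function to that IN value gives OUT[B4] (row B4 above).

Answer: {d*f, e-a, f-f}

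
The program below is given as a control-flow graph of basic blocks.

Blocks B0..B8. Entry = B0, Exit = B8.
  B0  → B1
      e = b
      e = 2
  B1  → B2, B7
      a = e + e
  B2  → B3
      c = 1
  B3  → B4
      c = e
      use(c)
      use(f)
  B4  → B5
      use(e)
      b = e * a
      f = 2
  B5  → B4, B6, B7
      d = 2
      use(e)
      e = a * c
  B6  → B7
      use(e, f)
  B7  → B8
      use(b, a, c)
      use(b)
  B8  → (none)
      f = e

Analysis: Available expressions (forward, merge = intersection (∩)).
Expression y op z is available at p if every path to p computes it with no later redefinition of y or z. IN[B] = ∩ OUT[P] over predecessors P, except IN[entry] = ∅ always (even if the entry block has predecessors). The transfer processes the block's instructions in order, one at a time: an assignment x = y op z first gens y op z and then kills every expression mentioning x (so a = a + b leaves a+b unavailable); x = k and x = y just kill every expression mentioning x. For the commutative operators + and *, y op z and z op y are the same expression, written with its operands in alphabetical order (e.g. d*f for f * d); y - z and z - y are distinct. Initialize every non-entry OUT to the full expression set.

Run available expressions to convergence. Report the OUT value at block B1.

Per-block solution:
  B0:  IN={}  OUT={}
  B1:  IN={}  OUT={e+e}
  B2:  IN={e+e}  OUT={e+e}
  B3:  IN={e+e}  OUT={e+e}
  B4:  IN={}  OUT={a*e}
  B5:  IN={a*e}  OUT={a*c}
  B6:  IN={a*c}  OUT={a*c}
  B7:  IN={}  OUT={}
  B8:  IN={}  OUT={}

Merge at B1: IN[B1] = OUT[B0] = {}
Applying B1's transfer function to that IN value gives OUT[B1] (row B1 above).

Answer: {e+e}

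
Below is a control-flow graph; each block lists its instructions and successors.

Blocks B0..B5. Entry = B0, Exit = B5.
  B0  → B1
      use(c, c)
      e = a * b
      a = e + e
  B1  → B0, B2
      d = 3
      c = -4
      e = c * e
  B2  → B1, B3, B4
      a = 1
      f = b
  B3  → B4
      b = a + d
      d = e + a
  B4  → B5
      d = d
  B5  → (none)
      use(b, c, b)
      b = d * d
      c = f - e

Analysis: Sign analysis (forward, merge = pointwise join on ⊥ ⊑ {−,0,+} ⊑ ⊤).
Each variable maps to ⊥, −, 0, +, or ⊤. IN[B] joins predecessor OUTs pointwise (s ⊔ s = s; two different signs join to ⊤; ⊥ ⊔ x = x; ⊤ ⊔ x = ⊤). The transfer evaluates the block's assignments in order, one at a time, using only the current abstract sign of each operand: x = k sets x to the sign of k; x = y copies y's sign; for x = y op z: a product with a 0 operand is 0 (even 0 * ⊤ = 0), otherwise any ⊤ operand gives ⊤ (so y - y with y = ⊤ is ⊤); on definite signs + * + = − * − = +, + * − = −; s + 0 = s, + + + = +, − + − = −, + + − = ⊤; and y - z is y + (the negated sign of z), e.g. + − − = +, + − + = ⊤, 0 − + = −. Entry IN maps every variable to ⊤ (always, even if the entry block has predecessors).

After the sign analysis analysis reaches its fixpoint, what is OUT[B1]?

Converged values:
  B0: | IN=(all ⊤) | OUT=(all ⊤)
  B1: | IN=(all ⊤) | OUT={c:-, d:+; rest ⊤}
  B2: | IN={c:-, d:+; rest ⊤} | OUT={a:+, c:-, d:+; rest ⊤}
  B3: | IN={a:+, c:-, d:+; rest ⊤} | OUT={a:+, b:+, c:-; rest ⊤}
  B4: | IN={a:+, c:-; rest ⊤} | OUT={a:+, c:-; rest ⊤}
  B5: | IN={a:+, c:-; rest ⊤} | OUT={a:+; rest ⊤}

Merge at B1: IN[B1] = OUT[B0] ⊔ OUT[B2] = {a: ⊤, b: ⊤, c: ⊤, d: ⊤, e: ⊤, f: ⊤}
Applying B1's transfer function to that IN value gives OUT[B1] (row B1 above).

Answer: {a: ⊤, b: ⊤, c: -, d: +, e: ⊤, f: ⊤}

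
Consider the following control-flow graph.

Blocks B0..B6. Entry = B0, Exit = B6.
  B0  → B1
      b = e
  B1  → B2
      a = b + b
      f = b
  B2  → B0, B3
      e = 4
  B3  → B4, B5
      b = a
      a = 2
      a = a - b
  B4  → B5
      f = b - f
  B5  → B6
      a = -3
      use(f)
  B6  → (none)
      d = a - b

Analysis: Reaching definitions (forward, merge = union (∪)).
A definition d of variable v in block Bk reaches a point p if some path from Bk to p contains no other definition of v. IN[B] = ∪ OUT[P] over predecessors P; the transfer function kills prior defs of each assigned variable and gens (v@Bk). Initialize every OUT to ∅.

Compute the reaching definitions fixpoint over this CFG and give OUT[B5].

Per-block solution:
  B0: | IN={a@B1, b@B0, e@B2, f@B1} | OUT={a@B1, b@B0, e@B2, f@B1}
  B1: | IN={a@B1, b@B0, e@B2, f@B1} | OUT={a@B1, b@B0, e@B2, f@B1}
  B2: | IN={a@B1, b@B0, e@B2, f@B1} | OUT={a@B1, b@B0, e@B2, f@B1}
  B3: | IN={a@B1, b@B0, e@B2, f@B1} | OUT={a@B3, b@B3, e@B2, f@B1}
  B4: | IN={a@B3, b@B3, e@B2, f@B1} | OUT={a@B3, b@B3, e@B2, f@B4}
  B5: | IN={a@B3, b@B3, e@B2, f@B1, f@B4} | OUT={a@B5, b@B3, e@B2, f@B1, f@B4}
  B6: | IN={a@B5, b@B3, e@B2, f@B1, f@B4} | OUT={a@B5, b@B3, d@B6, e@B2, f@B1, f@B4}

Merge at B5: IN[B5] = OUT[B3] ⊔ OUT[B4] = {a@B3, b@B3, e@B2, f@B1, f@B4}
Applying B5's transfer function to that IN value gives OUT[B5] (row B5 above).

Answer: {a@B5, b@B3, e@B2, f@B1, f@B4}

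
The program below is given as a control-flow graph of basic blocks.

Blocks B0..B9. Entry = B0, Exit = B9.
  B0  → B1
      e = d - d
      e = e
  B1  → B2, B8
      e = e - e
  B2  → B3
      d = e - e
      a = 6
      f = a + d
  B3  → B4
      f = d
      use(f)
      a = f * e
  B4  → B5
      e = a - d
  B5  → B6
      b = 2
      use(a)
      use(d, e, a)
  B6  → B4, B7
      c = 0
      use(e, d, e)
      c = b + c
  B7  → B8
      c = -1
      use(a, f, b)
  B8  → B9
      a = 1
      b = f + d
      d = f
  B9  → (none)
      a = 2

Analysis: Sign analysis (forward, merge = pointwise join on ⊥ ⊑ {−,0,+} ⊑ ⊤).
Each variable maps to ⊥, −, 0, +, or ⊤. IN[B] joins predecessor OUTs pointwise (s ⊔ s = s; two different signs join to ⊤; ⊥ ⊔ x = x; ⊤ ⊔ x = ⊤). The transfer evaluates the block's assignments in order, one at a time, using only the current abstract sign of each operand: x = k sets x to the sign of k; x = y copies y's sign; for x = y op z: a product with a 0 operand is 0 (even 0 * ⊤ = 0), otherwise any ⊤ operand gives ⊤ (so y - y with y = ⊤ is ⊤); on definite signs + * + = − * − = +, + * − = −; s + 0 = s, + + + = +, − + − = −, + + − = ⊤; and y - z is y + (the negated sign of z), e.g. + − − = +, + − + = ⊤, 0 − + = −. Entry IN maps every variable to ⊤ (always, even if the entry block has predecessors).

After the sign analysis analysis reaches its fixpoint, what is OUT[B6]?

Fixpoint table:
  B0:  IN=(all ⊤)  OUT=(all ⊤)
  B1:  IN=(all ⊤)  OUT=(all ⊤)
  B2:  IN=(all ⊤)  OUT={a:+; rest ⊤}
  B3:  IN={a:+; rest ⊤}  OUT=(all ⊤)
  B4:  IN=(all ⊤)  OUT=(all ⊤)
  B5:  IN=(all ⊤)  OUT={b:+; rest ⊤}
  B6:  IN={b:+; rest ⊤}  OUT={b:+, c:+; rest ⊤}
  B7:  IN={b:+, c:+; rest ⊤}  OUT={b:+, c:-; rest ⊤}
  B8:  IN=(all ⊤)  OUT={a:+; rest ⊤}
  B9:  IN={a:+; rest ⊤}  OUT={a:+; rest ⊤}

Merge at B6: IN[B6] = OUT[B5] = {a: ⊤, b: +, c: ⊤, d: ⊤, e: ⊤, f: ⊤}
Applying B6's transfer function to that IN value gives OUT[B6] (row B6 above).

Answer: {a: ⊤, b: +, c: +, d: ⊤, e: ⊤, f: ⊤}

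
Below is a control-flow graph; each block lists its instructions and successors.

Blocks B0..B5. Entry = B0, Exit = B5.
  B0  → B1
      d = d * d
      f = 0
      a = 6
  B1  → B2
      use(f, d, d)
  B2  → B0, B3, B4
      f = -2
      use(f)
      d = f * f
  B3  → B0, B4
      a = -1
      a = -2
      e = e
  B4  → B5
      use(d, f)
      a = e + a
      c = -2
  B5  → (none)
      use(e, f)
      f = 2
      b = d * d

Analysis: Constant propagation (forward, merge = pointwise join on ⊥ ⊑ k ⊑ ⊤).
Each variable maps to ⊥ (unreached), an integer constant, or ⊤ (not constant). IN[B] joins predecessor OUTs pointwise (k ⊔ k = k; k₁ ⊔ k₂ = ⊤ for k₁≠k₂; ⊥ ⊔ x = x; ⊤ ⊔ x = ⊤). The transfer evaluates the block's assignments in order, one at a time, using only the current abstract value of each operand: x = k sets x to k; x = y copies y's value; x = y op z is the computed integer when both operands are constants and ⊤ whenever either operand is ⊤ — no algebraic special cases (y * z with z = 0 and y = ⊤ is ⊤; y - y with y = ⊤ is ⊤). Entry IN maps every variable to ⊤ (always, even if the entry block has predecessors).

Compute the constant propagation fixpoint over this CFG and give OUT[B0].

Answer: {a: 6, b: ⊤, c: ⊤, d: ⊤, e: ⊤, f: 0}

Working:
Fixpoint table:
  B0:   IN=(all ⊤)   OUT={a:6, f:0; rest ⊤}
  B1:   IN={a:6, f:0; rest ⊤}   OUT={a:6, f:0; rest ⊤}
  B2:   IN={a:6, f:0; rest ⊤}   OUT={a:6, d:4, f:-2; rest ⊤}
  B3:   IN={a:6, d:4, f:-2; rest ⊤}   OUT={a:-2, d:4, f:-2; rest ⊤}
  B4:   IN={d:4, f:-2; rest ⊤}   OUT={c:-2, d:4, f:-2; rest ⊤}
  B5:   IN={c:-2, d:4, f:-2; rest ⊤}   OUT={b:16, c:-2, d:4, f:2; rest ⊤}

Merge at B0 (entry node, so the boundary value (all ⊤) is joined with the incoming edge(s)): IN[B0] = (all ⊤) ⊔ OUT[B2] ⊔ OUT[B3] = {a: ⊤, b: ⊤, c: ⊤, d: ⊤, e: ⊤, f: ⊤}
Applying B0's transfer function to that IN value gives OUT[B0] (row B0 above).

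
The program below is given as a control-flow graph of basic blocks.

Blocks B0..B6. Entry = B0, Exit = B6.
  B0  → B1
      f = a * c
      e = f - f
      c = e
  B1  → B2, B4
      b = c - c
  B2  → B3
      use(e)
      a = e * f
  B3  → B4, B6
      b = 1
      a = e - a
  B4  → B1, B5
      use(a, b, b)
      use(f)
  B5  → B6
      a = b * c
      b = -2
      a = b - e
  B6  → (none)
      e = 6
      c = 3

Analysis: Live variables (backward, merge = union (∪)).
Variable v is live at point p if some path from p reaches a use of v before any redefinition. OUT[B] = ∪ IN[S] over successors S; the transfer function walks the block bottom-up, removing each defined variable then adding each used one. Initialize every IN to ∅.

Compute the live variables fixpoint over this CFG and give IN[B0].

Answer: {a, c}

Trace:
Converged values:
  B0:  IN={a, c}  OUT={a, c, e, f}
  B1:  IN={a, c, e, f}  OUT={a, b, c, e, f}
  B2:  IN={c, e, f}  OUT={a, c, e, f}
  B3:  IN={a, c, e, f}  OUT={a, b, c, e, f}
  B4:  IN={a, b, c, e, f}  OUT={a, b, c, e, f}
  B5:  IN={b, c, e}  OUT={}
  B6:  IN={}  OUT={}

Merge at B0: OUT[B0] = IN[B1] = {a, c, e, f}
Applying B0's transfer function to that OUT value gives IN[B0] (row B0 above).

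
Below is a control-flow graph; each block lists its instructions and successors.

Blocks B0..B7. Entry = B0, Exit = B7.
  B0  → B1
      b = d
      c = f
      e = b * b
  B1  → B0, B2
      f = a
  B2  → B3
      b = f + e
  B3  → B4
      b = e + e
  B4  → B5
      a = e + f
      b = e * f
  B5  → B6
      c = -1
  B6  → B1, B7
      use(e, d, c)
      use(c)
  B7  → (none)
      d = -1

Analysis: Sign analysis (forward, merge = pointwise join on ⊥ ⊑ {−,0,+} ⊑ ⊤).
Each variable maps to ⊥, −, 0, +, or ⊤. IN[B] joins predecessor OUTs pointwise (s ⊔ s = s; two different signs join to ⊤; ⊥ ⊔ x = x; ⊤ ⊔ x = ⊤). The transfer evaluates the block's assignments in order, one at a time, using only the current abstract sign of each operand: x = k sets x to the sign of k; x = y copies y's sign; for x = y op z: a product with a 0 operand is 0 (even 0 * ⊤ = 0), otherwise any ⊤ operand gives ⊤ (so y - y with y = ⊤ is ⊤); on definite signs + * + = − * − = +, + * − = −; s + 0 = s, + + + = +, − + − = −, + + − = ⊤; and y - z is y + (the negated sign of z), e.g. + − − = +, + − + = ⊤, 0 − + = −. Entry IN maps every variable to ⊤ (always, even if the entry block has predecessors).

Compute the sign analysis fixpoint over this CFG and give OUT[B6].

Answer: {a: ⊤, b: ⊤, c: -, d: ⊤, e: ⊤, f: ⊤}

Working:
Fixpoint table:
  B0:  IN=(all ⊤)  OUT=(all ⊤)
  B1:  IN=(all ⊤)  OUT=(all ⊤)
  B2:  IN=(all ⊤)  OUT=(all ⊤)
  B3:  IN=(all ⊤)  OUT=(all ⊤)
  B4:  IN=(all ⊤)  OUT=(all ⊤)
  B5:  IN=(all ⊤)  OUT={c:-; rest ⊤}
  B6:  IN={c:-; rest ⊤}  OUT={c:-; rest ⊤}
  B7:  IN={c:-; rest ⊤}  OUT={c:-, d:-; rest ⊤}

Merge at B6: IN[B6] = OUT[B5] = {a: ⊤, b: ⊤, c: -, d: ⊤, e: ⊤, f: ⊤}
Applying B6's transfer function to that IN value gives OUT[B6] (row B6 above).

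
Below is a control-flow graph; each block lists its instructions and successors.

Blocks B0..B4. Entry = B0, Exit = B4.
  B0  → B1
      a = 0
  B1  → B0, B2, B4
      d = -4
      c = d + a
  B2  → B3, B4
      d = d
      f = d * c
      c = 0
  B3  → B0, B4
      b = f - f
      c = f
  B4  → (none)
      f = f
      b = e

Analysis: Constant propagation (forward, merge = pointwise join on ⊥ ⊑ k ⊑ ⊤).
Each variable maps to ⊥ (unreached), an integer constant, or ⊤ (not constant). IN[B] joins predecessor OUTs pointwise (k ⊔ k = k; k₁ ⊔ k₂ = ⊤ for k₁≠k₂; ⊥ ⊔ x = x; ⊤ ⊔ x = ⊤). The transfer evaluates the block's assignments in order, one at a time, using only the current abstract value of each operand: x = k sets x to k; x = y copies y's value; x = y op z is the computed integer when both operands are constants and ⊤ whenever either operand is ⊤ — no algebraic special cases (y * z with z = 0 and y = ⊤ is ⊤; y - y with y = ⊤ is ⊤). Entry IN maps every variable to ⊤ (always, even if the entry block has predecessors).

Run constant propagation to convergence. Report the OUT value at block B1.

Answer: {a: 0, b: ⊤, c: -4, d: -4, e: ⊤, f: ⊤}

Derivation:
Per-block solution:
  B0:  IN=(all ⊤)  OUT={a:0; rest ⊤}
  B1:  IN={a:0; rest ⊤}  OUT={a:0, c:-4, d:-4; rest ⊤}
  B2:  IN={a:0, c:-4, d:-4; rest ⊤}  OUT={a:0, c:0, d:-4, f:16; rest ⊤}
  B3:  IN={a:0, c:0, d:-4, f:16; rest ⊤}  OUT={a:0, b:0, c:16, d:-4, f:16; rest ⊤}
  B4:  IN={a:0, d:-4; rest ⊤}  OUT={a:0, d:-4; rest ⊤}

Merge at B1: IN[B1] = OUT[B0] = {a: 0, b: ⊤, c: ⊤, d: ⊤, e: ⊤, f: ⊤}
Applying B1's transfer function to that IN value gives OUT[B1] (row B1 above).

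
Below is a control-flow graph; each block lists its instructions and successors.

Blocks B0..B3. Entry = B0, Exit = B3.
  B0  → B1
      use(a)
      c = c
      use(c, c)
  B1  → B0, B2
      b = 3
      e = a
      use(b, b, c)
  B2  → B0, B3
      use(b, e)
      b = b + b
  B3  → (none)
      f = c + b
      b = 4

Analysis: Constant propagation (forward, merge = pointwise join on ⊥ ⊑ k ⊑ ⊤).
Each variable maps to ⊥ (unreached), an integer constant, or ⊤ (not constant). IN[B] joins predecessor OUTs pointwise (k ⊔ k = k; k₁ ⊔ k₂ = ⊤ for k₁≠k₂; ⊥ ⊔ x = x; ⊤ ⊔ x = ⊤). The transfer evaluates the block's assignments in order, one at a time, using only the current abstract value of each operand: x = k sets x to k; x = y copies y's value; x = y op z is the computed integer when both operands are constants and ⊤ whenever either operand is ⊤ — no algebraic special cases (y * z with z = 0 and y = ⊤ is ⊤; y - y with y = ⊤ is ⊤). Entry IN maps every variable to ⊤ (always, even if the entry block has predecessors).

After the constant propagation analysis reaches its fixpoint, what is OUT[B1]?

Answer: {a: ⊤, b: 3, c: ⊤, d: ⊤, e: ⊤, f: ⊤}

Derivation:
Per-block solution:
  B0:  IN=(all ⊤)  OUT=(all ⊤)
  B1:  IN=(all ⊤)  OUT={b:3; rest ⊤}
  B2:  IN={b:3; rest ⊤}  OUT={b:6; rest ⊤}
  B3:  IN={b:6; rest ⊤}  OUT={b:4; rest ⊤}

Merge at B1: IN[B1] = OUT[B0] = {a: ⊤, b: ⊤, c: ⊤, d: ⊤, e: ⊤, f: ⊤}
Applying B1's transfer function to that IN value gives OUT[B1] (row B1 above).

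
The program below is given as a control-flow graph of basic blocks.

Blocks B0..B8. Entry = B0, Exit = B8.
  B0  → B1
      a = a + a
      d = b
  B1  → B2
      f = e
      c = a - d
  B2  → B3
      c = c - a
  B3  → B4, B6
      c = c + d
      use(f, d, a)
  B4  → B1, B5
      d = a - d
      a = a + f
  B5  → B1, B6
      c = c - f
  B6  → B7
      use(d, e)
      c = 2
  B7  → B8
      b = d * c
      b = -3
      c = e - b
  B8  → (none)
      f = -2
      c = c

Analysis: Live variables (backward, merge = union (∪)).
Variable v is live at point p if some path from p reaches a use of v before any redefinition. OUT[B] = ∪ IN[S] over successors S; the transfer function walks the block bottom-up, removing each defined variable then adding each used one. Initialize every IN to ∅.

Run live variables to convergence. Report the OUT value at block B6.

Per-block solution:
  B0: | IN={a, b, e} | OUT={a, d, e}
  B1: | IN={a, d, e} | OUT={a, c, d, e, f}
  B2: | IN={a, c, d, e, f} | OUT={a, c, d, e, f}
  B3: | IN={a, c, d, e, f} | OUT={a, c, d, e, f}
  B4: | IN={a, c, d, e, f} | OUT={a, c, d, e, f}
  B5: | IN={a, c, d, e, f} | OUT={a, d, e}
  B6: | IN={d, e} | OUT={c, d, e}
  B7: | IN={c, d, e} | OUT={c}
  B8: | IN={c} | OUT={}

Merge at B6: OUT[B6] = IN[B7] = {c, d, e}

Answer: {c, d, e}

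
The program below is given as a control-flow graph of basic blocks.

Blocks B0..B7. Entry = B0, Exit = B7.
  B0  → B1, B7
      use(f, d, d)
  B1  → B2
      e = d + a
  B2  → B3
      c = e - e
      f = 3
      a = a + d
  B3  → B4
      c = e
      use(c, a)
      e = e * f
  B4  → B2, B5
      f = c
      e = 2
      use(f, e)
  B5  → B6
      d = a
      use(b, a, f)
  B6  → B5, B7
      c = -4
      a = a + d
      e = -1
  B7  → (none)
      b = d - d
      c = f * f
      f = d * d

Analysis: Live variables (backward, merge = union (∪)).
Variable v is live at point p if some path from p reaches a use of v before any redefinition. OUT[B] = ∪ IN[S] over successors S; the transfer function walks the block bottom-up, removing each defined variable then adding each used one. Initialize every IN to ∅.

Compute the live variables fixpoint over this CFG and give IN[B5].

Answer: {a, b, f}

Working:
Per-block solution:
  B0: | IN={a, b, d, f} | OUT={a, b, d, f}
  B1: | IN={a, b, d} | OUT={a, b, d, e}
  B2: | IN={a, b, d, e} | OUT={a, b, d, e, f}
  B3: | IN={a, b, d, e, f} | OUT={a, b, c, d}
  B4: | IN={a, b, c, d} | OUT={a, b, d, e, f}
  B5: | IN={a, b, f} | OUT={a, b, d, f}
  B6: | IN={a, b, d, f} | OUT={a, b, d, f}
  B7: | IN={d, f} | OUT={}

Merge at B5: OUT[B5] = IN[B6] = {a, b, d, f}
Applying B5's transfer function to that OUT value gives IN[B5] (row B5 above).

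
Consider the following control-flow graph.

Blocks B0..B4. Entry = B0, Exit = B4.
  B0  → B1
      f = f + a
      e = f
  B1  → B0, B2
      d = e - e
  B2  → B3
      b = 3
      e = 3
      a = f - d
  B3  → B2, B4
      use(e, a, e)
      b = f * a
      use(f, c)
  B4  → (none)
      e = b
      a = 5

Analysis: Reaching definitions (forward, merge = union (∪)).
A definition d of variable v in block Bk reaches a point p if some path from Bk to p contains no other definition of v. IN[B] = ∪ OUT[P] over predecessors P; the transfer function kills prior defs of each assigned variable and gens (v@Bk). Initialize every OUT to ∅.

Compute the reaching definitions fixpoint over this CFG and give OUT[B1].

Per-block solution:
  B0:   IN={d@B1, e@B0, f@B0}   OUT={d@B1, e@B0, f@B0}
  B1:   IN={d@B1, e@B0, f@B0}   OUT={d@B1, e@B0, f@B0}
  B2:   IN={a@B2, b@B3, d@B1, e@B0, e@B2, f@B0}   OUT={a@B2, b@B2, d@B1, e@B2, f@B0}
  B3:   IN={a@B2, b@B2, d@B1, e@B2, f@B0}   OUT={a@B2, b@B3, d@B1, e@B2, f@B0}
  B4:   IN={a@B2, b@B3, d@B1, e@B2, f@B0}   OUT={a@B4, b@B3, d@B1, e@B4, f@B0}

Merge at B1: IN[B1] = OUT[B0] = {d@B1, e@B0, f@B0}
Applying B1's transfer function to that IN value gives OUT[B1] (row B1 above).

Answer: {d@B1, e@B0, f@B0}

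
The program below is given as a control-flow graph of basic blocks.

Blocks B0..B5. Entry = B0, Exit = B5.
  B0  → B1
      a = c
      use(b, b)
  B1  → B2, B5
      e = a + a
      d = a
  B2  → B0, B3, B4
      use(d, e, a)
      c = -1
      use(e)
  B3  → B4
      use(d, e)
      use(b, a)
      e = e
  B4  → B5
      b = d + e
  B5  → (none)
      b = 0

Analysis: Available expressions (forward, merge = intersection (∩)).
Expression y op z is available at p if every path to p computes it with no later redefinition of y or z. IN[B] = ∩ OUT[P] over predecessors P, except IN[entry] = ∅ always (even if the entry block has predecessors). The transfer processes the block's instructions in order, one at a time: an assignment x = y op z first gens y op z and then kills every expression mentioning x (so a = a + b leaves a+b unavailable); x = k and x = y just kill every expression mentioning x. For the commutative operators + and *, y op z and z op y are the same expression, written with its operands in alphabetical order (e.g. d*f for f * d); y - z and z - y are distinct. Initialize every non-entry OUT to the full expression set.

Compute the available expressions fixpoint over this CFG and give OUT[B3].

Per-block solution:
  B0:   IN={}   OUT={}
  B1:   IN={}   OUT={a+a}
  B2:   IN={a+a}   OUT={a+a}
  B3:   IN={a+a}   OUT={a+a}
  B4:   IN={a+a}   OUT={a+a, d+e}
  B5:   IN={a+a}   OUT={a+a}

Merge at B3: IN[B3] = OUT[B2] = {a+a}
Applying B3's transfer function to that IN value gives OUT[B3] (row B3 above).

Answer: {a+a}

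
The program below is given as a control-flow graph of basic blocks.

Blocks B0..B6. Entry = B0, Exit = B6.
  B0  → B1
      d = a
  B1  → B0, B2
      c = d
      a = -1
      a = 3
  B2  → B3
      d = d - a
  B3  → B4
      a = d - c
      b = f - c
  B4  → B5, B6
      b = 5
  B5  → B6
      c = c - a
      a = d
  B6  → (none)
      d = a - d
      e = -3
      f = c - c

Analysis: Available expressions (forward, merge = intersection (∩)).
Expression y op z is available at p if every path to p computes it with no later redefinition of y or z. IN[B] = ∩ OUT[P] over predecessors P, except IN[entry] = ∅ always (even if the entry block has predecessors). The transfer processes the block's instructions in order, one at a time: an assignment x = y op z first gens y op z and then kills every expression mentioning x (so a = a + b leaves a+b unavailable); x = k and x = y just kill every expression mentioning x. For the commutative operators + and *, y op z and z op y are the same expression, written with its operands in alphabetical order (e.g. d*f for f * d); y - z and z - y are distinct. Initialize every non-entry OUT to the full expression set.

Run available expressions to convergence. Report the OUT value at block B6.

Answer: {c-c}

Derivation:
Fixpoint table:
  B0:   IN={}   OUT={}
  B1:   IN={}   OUT={}
  B2:   IN={}   OUT={}
  B3:   IN={}   OUT={d-c, f-c}
  B4:   IN={d-c, f-c}   OUT={d-c, f-c}
  B5:   IN={d-c, f-c}   OUT={}
  B6:   IN={}   OUT={c-c}

Merge at B6: IN[B6] = OUT[B4] ∩ OUT[B5] = {}
Applying B6's transfer function to that IN value gives OUT[B6] (row B6 above).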